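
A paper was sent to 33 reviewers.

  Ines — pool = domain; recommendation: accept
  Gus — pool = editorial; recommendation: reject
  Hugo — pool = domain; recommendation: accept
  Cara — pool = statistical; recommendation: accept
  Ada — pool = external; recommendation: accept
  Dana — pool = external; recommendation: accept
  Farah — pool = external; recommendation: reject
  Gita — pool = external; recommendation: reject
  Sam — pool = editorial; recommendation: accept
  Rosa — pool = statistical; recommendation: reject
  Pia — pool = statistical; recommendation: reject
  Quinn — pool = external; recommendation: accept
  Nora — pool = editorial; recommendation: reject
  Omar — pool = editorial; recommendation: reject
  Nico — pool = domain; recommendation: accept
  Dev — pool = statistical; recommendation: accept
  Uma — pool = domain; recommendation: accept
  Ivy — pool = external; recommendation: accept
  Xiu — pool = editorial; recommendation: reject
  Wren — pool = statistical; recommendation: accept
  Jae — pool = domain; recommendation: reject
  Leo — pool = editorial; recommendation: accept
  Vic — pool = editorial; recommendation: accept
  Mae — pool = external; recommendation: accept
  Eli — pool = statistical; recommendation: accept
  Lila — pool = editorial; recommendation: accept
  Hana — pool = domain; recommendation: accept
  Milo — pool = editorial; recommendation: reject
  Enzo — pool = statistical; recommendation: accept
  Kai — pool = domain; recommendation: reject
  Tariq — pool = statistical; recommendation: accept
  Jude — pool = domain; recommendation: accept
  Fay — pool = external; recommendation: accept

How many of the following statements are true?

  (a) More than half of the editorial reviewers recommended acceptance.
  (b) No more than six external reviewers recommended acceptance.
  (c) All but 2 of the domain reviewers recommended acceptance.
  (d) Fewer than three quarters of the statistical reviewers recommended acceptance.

(a) editorial: |A| = 9, |A ∩ B| = 4; needs |A ∩ B| > |A ∖ B| — false.
(b) external: |A| = 8, |A ∩ B| = 6; needs |A ∩ B| ≤ 6 — true.
(c) domain: |A| = 8, |A ∩ B| = 6; needs |A ∖ B| = 2 — true.
(d) statistical: |A| = 8, |A ∩ B| = 6; needs |A ∩ B| / |A| < 3/4 — false.

2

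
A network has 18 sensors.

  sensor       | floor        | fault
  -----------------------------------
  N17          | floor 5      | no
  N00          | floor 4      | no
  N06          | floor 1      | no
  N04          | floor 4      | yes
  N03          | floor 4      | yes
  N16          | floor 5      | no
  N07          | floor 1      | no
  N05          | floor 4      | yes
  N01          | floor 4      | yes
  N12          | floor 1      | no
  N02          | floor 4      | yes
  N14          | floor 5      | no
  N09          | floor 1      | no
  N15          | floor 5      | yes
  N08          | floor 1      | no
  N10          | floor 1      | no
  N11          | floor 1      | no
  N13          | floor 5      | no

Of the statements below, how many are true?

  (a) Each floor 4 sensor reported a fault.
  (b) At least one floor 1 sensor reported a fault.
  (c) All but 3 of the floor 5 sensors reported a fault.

(a) floor 4: |A| = 6, |A ∩ B| = 5; needs A ⊆ B, i.e. every element of A is in B (|A ∖ B| = 0) — false.
(b) floor 1: |A| = 7, |A ∩ B| = 0; needs A ∩ B ≠ ∅ (|A ∩ B| ≥ 1) — false.
(c) floor 5: |A| = 5, |A ∩ B| = 1; needs |A ∖ B| = 3 — false.

0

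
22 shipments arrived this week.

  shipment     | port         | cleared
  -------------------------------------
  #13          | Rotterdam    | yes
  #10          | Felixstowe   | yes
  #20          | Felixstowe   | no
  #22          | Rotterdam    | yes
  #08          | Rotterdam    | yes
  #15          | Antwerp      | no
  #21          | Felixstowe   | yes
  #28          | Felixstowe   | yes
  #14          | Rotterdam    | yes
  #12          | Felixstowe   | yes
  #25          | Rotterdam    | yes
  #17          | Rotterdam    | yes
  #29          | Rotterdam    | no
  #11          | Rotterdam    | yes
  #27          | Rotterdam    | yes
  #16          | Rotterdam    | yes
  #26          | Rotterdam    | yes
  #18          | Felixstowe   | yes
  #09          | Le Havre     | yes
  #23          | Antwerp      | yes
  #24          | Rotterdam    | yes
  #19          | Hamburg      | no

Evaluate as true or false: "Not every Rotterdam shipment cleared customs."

Truth condition: A ⊄ B (|A ∖ B| ≥ 1).
A (the restrictor) = {#13, #22, #08, #14, #25, #17, #29, #11, #27, #16, #26, #24}, |A| = 12.
A ∖ B = {#29}, so |A ∖ B| = 1.
So the statement is true.

True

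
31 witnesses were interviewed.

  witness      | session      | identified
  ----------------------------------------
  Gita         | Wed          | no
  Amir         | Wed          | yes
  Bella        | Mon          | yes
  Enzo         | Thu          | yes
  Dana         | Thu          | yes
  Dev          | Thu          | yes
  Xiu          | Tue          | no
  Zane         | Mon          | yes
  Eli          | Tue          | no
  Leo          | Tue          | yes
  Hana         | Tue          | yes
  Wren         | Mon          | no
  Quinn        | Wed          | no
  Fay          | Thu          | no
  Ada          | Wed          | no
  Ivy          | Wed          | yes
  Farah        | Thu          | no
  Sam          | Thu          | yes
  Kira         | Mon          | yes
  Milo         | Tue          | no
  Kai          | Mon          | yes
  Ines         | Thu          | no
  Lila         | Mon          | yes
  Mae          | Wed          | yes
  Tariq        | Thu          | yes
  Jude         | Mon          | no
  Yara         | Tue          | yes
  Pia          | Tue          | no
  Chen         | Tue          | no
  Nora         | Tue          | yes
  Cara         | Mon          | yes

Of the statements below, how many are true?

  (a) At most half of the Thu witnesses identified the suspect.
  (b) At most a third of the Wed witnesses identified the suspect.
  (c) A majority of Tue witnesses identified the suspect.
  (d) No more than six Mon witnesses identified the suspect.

(a) Thu: |A| = 8, |A ∩ B| = 5; needs |A ∩ B| ≤ |A ∖ B| — false.
(b) Wed: |A| = 6, |A ∩ B| = 3; needs |A ∩ B| / |A| ≤ 1/3 — false.
(c) Tue: |A| = 9, |A ∩ B| = 4; needs |A ∩ B| > |A ∖ B| — false.
(d) Mon: |A| = 8, |A ∩ B| = 6; needs |A ∩ B| ≤ 6 — true.

1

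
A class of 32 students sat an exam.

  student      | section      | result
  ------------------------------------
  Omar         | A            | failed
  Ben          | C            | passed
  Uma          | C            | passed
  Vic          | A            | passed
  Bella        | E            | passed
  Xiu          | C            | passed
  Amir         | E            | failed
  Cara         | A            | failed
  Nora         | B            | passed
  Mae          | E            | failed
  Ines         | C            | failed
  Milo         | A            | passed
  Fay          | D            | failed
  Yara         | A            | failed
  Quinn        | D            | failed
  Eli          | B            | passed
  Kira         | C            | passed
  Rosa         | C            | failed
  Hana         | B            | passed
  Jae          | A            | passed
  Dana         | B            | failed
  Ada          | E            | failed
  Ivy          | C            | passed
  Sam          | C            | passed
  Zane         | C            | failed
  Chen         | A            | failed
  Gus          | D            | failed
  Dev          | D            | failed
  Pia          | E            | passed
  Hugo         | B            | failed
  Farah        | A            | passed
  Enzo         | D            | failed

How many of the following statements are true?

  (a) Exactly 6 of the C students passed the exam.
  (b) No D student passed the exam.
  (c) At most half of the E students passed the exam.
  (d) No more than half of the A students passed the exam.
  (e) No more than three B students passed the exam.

(a) C: |A| = 9, |A ∩ B| = 6; needs |A ∩ B| = 6 — true.
(b) D: |A| = 5, |A ∩ B| = 0; needs A ∩ B = ∅ (|A ∩ B| = 0) — true.
(c) E: |A| = 5, |A ∩ B| = 2; needs |A ∩ B| ≤ |A ∖ B| — true.
(d) A: |A| = 8, |A ∩ B| = 4; needs |A ∩ B| ≤ |A ∖ B| — true.
(e) B: |A| = 5, |A ∩ B| = 3; needs |A ∩ B| ≤ 3 — true.

5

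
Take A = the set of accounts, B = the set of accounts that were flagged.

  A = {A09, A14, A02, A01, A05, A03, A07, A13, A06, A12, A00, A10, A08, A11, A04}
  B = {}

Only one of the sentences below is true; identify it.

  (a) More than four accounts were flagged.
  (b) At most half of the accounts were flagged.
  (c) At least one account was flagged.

(b)

|A| = 15, |A ∩ B| = 0, |A ∖ B| = 15.
(a) requires |A ∩ B| > 4: false.
(b) requires |A ∩ B| ≤ |A ∖ B|: true.
(c) requires A ∩ B ≠ ∅ (|A ∩ B| ≥ 1): false.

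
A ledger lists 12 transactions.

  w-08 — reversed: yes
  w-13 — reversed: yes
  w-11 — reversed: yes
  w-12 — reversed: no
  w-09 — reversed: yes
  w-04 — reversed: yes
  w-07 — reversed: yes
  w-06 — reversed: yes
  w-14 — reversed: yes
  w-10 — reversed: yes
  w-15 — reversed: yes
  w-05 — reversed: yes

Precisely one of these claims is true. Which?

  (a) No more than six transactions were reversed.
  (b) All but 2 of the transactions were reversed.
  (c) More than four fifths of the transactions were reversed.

|A| = 12, |A ∩ B| = 11, |A ∖ B| = 1.
(a) requires |A ∩ B| ≤ 6: false.
(b) requires |A ∖ B| = 2: false.
(c) requires |A ∩ B| / |A| > 4/5: true.

(c)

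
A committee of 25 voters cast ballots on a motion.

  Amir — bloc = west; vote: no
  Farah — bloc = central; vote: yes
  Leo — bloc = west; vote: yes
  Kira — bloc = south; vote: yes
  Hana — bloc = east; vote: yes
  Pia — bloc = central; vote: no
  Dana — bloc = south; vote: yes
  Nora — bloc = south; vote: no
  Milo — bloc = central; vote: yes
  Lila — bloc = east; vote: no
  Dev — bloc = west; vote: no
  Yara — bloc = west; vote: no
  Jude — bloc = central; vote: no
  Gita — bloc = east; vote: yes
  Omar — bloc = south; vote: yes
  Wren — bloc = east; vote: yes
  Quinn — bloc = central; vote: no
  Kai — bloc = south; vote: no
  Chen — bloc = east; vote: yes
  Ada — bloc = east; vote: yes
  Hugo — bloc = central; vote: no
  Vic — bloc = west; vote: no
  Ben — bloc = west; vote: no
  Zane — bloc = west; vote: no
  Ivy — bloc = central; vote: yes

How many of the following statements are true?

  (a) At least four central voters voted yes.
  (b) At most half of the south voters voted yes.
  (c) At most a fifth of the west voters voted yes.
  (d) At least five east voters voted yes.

(a) central: |A| = 7, |A ∩ B| = 3; needs |A ∩ B| ≥ 4 — false.
(b) south: |A| = 5, |A ∩ B| = 3; needs |A ∩ B| ≤ |A ∖ B| — false.
(c) west: |A| = 7, |A ∩ B| = 1; needs |A ∩ B| / |A| ≤ 1/5 — true.
(d) east: |A| = 6, |A ∩ B| = 5; needs |A ∩ B| ≥ 5 — true.

2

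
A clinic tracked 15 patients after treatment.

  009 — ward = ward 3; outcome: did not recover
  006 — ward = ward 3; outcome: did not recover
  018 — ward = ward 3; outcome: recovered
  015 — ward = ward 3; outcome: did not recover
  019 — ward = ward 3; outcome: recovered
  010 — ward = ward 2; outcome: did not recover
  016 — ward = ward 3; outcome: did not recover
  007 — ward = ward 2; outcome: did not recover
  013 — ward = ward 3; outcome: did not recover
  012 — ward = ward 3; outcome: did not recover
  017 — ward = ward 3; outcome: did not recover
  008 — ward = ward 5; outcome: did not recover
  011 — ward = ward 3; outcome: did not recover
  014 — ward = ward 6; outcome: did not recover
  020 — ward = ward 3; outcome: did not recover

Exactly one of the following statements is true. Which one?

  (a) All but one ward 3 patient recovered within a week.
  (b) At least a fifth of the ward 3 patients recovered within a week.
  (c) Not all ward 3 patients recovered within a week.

(c)

|A| = 11, |A ∩ B| = 2, |A ∖ B| = 9.
(a) requires |A ∖ B| = 1: false.
(b) requires |A ∩ B| / |A| ≥ 1/5: false.
(c) requires A ⊄ B (|A ∖ B| ≥ 1): true.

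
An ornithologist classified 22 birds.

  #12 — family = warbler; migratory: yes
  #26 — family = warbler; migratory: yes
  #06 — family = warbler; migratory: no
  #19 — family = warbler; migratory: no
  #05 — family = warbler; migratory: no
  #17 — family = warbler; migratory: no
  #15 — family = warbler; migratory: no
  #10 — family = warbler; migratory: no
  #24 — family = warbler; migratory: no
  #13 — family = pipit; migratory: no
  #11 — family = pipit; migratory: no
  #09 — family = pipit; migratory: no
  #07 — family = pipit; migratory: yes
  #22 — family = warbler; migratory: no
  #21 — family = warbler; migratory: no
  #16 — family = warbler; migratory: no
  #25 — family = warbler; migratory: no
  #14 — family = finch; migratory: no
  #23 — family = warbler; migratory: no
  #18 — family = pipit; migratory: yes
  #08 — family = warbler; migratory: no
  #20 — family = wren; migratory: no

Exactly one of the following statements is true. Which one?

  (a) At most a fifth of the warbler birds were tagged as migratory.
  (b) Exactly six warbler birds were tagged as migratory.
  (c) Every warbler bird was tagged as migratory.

(a)

|A| = 15, |A ∩ B| = 2, |A ∖ B| = 13.
(a) requires |A ∩ B| / |A| ≤ 1/5: true.
(b) requires |A ∩ B| = 6: false.
(c) requires A ⊆ B, i.e. every element of A is in B (|A ∖ B| = 0): false.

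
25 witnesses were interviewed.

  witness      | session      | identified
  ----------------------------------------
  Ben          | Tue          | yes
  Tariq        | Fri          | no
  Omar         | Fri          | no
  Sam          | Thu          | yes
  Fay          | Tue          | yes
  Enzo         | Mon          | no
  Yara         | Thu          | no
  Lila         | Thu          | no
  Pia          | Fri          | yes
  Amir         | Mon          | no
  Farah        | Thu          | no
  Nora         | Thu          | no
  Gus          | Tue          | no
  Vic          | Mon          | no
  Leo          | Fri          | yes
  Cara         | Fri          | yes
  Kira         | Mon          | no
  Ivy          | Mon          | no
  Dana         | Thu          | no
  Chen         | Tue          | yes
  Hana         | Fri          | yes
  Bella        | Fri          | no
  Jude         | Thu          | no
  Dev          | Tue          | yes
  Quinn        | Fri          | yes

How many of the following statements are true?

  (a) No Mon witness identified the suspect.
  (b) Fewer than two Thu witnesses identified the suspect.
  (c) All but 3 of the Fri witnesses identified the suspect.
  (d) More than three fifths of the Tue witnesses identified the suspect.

(a) Mon: |A| = 5, |A ∩ B| = 0; needs A ∩ B = ∅ (|A ∩ B| = 0) — true.
(b) Thu: |A| = 7, |A ∩ B| = 1; needs |A ∩ B| < 2 — true.
(c) Fri: |A| = 8, |A ∩ B| = 5; needs |A ∖ B| = 3 — true.
(d) Tue: |A| = 5, |A ∩ B| = 4; needs |A ∩ B| / |A| > 3/5 — true.

4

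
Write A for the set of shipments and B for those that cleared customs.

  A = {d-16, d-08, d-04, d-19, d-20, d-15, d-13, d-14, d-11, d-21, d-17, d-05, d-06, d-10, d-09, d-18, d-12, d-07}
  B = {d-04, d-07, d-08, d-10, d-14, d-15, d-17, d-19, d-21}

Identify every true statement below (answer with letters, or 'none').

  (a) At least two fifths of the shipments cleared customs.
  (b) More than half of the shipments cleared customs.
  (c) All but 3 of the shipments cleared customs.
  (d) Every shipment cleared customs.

|A| = 18, |A ∩ B| = 9, |A ∖ B| = 9.
(a) |A ∩ B| / |A| ≥ 2/5: holds.
(b) |A ∩ B| > |A ∖ B|: fails.
(c) |A ∖ B| = 3: fails.
(d) A ⊆ B, i.e. every element of A is in B (|A ∖ B| = 0): fails.

(a)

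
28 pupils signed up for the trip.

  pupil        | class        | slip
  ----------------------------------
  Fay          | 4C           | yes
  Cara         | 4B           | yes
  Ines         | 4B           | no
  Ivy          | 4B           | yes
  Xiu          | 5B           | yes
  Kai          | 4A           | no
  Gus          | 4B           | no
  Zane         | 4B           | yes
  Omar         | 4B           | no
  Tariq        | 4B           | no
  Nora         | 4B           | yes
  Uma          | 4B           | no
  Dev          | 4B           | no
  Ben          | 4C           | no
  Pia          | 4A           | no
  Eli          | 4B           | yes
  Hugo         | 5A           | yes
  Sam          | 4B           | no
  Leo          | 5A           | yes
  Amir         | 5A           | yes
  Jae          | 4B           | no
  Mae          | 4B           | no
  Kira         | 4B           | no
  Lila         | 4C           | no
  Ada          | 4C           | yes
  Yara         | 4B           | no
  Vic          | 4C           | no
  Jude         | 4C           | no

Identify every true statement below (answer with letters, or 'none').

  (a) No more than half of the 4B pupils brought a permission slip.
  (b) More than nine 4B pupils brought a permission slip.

(a)

|A| = 16, |A ∩ B| = 5, |A ∖ B| = 11.
(a) |A ∩ B| ≤ |A ∖ B|: holds.
(b) |A ∩ B| > 9: fails.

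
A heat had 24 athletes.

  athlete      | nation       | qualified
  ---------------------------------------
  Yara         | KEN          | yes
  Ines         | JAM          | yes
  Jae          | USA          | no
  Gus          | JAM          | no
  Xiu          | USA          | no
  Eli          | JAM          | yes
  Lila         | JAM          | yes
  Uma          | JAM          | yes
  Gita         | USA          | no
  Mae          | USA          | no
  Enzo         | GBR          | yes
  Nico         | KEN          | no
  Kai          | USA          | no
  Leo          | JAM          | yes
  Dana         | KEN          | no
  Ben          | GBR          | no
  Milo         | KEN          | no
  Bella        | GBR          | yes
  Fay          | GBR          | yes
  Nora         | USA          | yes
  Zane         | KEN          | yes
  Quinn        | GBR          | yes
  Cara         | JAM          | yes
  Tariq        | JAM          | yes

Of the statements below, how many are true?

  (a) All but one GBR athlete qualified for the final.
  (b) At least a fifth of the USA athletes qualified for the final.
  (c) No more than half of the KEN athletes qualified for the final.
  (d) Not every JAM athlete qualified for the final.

(a) GBR: |A| = 5, |A ∩ B| = 4; needs |A ∖ B| = 1 — true.
(b) USA: |A| = 6, |A ∩ B| = 1; needs |A ∩ B| / |A| ≥ 1/5 — false.
(c) KEN: |A| = 5, |A ∩ B| = 2; needs |A ∩ B| ≤ |A ∖ B| — true.
(d) JAM: |A| = 8, |A ∩ B| = 7; needs A ⊄ B (|A ∖ B| ≥ 1) — true.

3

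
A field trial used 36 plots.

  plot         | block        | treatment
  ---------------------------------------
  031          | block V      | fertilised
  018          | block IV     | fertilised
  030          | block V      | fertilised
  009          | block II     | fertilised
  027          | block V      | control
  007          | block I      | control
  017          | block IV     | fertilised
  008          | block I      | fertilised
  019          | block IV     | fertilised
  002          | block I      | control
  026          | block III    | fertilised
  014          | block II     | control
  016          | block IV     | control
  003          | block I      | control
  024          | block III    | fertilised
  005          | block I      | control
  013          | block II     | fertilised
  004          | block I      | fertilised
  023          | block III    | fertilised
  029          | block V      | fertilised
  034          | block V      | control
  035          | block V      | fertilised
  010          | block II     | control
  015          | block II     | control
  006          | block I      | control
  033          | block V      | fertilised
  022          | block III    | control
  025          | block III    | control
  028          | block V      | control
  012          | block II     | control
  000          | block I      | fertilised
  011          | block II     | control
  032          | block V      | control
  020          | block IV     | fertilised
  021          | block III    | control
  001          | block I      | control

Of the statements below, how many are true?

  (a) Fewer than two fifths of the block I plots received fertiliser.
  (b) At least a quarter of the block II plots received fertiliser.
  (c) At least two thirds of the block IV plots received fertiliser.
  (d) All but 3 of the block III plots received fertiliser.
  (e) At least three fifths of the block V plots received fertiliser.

(a) block I: |A| = 9, |A ∩ B| = 3; needs |A ∩ B| / |A| < 2/5 — true.
(b) block II: |A| = 7, |A ∩ B| = 2; needs |A ∩ B| / |A| ≥ 1/4 — true.
(c) block IV: |A| = 5, |A ∩ B| = 4; needs |A ∩ B| / |A| ≥ 2/3 — true.
(d) block III: |A| = 6, |A ∩ B| = 3; needs |A ∖ B| = 3 — true.
(e) block V: |A| = 9, |A ∩ B| = 5; needs |A ∩ B| / |A| ≥ 3/5 — false.

4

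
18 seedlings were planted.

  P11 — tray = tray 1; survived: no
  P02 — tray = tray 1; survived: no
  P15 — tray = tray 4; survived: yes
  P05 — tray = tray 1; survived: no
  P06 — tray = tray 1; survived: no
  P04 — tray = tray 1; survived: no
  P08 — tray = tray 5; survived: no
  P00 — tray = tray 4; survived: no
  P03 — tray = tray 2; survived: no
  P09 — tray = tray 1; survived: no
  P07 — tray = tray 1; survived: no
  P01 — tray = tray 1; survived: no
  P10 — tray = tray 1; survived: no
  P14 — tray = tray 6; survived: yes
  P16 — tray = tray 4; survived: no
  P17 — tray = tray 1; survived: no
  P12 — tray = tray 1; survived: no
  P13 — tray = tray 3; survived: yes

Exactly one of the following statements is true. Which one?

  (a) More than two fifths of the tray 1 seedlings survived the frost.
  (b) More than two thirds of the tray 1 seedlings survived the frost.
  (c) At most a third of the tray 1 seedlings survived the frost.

(c)

|A| = 11, |A ∩ B| = 0, |A ∖ B| = 11.
(a) requires |A ∩ B| / |A| > 2/5: false.
(b) requires |A ∩ B| / |A| > 2/3: false.
(c) requires |A ∩ B| / |A| ≤ 1/3: true.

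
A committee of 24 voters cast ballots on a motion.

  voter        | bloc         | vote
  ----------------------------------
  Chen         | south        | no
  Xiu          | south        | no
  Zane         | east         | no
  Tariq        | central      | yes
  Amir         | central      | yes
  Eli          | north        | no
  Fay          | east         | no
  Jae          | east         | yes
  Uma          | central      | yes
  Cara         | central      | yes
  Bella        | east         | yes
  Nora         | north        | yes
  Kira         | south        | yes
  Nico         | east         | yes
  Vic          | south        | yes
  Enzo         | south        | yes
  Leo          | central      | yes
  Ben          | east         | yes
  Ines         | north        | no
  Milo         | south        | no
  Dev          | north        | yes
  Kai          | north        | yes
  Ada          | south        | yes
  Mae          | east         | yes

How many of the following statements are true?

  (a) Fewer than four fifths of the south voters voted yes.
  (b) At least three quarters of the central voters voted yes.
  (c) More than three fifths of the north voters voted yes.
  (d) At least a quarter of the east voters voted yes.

(a) south: |A| = 7, |A ∩ B| = 4; needs |A ∩ B| / |A| < 4/5 — true.
(b) central: |A| = 5, |A ∩ B| = 5; needs |A ∩ B| / |A| ≥ 3/4 — true.
(c) north: |A| = 5, |A ∩ B| = 3; needs |A ∩ B| / |A| > 3/5 — false.
(d) east: |A| = 7, |A ∩ B| = 5; needs |A ∩ B| / |A| ≥ 1/4 — true.

3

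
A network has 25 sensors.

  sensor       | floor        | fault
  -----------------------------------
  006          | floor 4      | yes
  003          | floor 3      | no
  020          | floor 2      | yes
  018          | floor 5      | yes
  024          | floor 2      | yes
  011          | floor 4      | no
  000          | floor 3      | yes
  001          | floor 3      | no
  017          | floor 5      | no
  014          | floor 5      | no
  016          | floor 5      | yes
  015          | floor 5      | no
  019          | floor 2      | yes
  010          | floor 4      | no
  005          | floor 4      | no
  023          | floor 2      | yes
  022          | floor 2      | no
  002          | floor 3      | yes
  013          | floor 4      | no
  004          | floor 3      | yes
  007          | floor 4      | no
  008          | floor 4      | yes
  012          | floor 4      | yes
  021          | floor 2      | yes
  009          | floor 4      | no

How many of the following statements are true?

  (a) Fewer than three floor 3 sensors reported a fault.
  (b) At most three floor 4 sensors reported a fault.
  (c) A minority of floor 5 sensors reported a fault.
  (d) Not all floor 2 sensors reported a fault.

3

(a) floor 3: |A| = 5, |A ∩ B| = 3; needs |A ∩ B| < 3 — false.
(b) floor 4: |A| = 9, |A ∩ B| = 3; needs |A ∩ B| ≤ 3 — true.
(c) floor 5: |A| = 5, |A ∩ B| = 2; needs |A ∩ B| < |A ∖ B| — true.
(d) floor 2: |A| = 6, |A ∩ B| = 5; needs A ⊄ B (|A ∖ B| ≥ 1) — true.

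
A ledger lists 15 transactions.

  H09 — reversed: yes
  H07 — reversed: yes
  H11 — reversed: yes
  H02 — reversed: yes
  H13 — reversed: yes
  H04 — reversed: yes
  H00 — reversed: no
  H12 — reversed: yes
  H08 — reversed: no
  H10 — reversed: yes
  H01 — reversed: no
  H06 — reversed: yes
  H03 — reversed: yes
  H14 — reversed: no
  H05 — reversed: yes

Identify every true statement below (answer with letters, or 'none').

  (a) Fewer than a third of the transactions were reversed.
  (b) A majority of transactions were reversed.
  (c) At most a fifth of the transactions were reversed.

(b)

|A| = 15, |A ∩ B| = 11, |A ∖ B| = 4.
(a) |A ∩ B| / |A| < 1/3: fails.
(b) |A ∩ B| > |A ∖ B|: holds.
(c) |A ∩ B| / |A| ≤ 1/5: fails.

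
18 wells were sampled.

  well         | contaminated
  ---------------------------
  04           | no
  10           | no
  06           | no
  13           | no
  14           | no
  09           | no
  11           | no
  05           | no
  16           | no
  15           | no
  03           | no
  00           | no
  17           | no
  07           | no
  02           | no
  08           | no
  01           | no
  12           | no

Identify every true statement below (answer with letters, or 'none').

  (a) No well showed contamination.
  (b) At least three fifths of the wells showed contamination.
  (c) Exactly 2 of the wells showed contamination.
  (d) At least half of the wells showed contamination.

(a)

|A| = 18, |A ∩ B| = 0, |A ∖ B| = 18.
(a) A ∩ B = ∅ (|A ∩ B| = 0): holds.
(b) |A ∩ B| / |A| ≥ 3/5: fails.
(c) |A ∩ B| = 2: fails.
(d) |A ∩ B| ≥ |A ∖ B|: fails.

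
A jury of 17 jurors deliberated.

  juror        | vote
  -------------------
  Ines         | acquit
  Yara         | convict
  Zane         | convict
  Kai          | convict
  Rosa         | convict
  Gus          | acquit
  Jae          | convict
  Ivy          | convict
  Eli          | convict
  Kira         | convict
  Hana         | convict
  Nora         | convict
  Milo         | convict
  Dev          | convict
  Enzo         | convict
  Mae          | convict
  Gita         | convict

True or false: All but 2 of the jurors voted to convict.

Truth condition: |A ∖ B| = 2.
|A| = 17, |A ∩ B| = 15, |A ∖ B| = 2.
|A ∖ B| = 2, so the statement is true.

True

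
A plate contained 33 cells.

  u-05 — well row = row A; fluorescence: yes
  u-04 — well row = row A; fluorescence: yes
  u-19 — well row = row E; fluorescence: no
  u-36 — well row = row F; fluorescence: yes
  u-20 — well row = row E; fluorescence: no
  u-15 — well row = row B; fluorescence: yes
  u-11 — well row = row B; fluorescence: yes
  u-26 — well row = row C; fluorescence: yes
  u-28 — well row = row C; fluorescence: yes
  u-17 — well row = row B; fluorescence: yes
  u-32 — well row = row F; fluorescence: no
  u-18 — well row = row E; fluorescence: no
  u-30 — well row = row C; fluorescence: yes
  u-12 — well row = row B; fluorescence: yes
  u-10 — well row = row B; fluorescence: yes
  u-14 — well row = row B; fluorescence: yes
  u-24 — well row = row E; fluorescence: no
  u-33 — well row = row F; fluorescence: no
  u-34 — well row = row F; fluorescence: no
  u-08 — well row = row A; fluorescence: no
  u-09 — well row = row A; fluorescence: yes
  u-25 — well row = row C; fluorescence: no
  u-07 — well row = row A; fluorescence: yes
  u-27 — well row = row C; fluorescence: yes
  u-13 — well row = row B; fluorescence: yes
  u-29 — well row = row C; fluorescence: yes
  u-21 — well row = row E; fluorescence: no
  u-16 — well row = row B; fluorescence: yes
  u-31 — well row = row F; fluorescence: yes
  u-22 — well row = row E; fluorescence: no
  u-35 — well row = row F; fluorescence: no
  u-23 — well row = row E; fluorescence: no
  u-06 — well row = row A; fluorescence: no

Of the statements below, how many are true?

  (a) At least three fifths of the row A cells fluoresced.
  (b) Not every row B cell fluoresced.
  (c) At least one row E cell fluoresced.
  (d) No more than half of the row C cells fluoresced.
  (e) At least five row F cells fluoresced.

(a) row A: |A| = 6, |A ∩ B| = 4; needs |A ∩ B| / |A| ≥ 3/5 — true.
(b) row B: |A| = 8, |A ∩ B| = 8; needs A ⊄ B (|A ∖ B| ≥ 1) — false.
(c) row E: |A| = 7, |A ∩ B| = 0; needs A ∩ B ≠ ∅ (|A ∩ B| ≥ 1) — false.
(d) row C: |A| = 6, |A ∩ B| = 5; needs |A ∩ B| ≤ |A ∖ B| — false.
(e) row F: |A| = 6, |A ∩ B| = 2; needs |A ∩ B| ≥ 5 — false.

1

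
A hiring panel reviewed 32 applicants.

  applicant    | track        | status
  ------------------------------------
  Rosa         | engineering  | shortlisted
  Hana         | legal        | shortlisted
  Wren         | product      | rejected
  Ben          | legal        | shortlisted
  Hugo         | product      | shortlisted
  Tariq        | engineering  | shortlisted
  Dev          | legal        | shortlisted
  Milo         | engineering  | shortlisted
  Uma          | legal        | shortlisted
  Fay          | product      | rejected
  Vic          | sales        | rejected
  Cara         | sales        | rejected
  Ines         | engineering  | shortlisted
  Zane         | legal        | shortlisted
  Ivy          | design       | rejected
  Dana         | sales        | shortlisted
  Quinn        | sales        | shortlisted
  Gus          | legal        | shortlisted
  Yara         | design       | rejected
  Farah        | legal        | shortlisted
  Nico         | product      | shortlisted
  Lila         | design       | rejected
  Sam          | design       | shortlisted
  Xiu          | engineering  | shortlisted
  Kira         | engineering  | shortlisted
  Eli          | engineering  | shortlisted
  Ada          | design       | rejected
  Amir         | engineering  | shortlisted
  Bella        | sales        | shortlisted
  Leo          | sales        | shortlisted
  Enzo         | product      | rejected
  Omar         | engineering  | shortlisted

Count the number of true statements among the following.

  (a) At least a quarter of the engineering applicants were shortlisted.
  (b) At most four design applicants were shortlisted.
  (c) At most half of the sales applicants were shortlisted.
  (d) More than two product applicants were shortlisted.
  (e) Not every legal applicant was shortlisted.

(a) engineering: |A| = 9, |A ∩ B| = 9; needs |A ∩ B| / |A| ≥ 1/4 — true.
(b) design: |A| = 5, |A ∩ B| = 1; needs |A ∩ B| ≤ 4 — true.
(c) sales: |A| = 6, |A ∩ B| = 4; needs |A ∩ B| ≤ |A ∖ B| — false.
(d) product: |A| = 5, |A ∩ B| = 2; needs |A ∩ B| > 2 — false.
(e) legal: |A| = 7, |A ∩ B| = 7; needs A ⊄ B (|A ∖ B| ≥ 1) — false.

2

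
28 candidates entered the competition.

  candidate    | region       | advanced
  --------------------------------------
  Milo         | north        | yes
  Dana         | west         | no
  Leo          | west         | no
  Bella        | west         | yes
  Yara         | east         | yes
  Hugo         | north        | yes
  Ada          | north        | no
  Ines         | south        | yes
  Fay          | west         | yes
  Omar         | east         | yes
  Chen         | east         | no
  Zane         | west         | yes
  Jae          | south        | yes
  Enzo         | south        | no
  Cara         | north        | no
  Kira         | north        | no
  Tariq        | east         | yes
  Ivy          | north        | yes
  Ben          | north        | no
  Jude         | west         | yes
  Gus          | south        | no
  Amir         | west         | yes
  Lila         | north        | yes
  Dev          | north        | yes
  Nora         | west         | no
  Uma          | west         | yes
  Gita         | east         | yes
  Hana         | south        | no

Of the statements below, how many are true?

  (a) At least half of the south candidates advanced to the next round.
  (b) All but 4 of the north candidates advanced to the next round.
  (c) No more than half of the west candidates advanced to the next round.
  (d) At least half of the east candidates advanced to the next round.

(a) south: |A| = 5, |A ∩ B| = 2; needs |A ∩ B| ≥ |A ∖ B| — false.
(b) north: |A| = 9, |A ∩ B| = 5; needs |A ∖ B| = 4 — true.
(c) west: |A| = 9, |A ∩ B| = 6; needs |A ∩ B| ≤ |A ∖ B| — false.
(d) east: |A| = 5, |A ∩ B| = 4; needs |A ∩ B| ≥ |A ∖ B| — true.

2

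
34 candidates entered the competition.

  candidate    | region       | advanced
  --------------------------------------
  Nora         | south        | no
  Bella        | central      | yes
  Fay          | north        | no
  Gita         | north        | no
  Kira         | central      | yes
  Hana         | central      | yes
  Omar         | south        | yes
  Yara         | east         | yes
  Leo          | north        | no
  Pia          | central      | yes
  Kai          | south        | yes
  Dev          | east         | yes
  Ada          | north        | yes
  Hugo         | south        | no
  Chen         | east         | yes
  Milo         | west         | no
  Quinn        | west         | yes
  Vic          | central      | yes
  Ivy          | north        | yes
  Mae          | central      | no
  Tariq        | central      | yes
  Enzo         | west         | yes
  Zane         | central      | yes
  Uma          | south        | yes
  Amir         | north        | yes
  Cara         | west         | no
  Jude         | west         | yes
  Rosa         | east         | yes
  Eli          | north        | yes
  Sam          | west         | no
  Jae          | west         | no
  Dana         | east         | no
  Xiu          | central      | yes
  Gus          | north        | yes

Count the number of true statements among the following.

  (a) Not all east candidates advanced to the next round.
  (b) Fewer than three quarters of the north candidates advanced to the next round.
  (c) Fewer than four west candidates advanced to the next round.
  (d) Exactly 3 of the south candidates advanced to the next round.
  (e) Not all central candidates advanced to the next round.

5

(a) east: |A| = 5, |A ∩ B| = 4; needs A ⊄ B (|A ∖ B| ≥ 1) — true.
(b) north: |A| = 8, |A ∩ B| = 5; needs |A ∩ B| / |A| < 3/4 — true.
(c) west: |A| = 7, |A ∩ B| = 3; needs |A ∩ B| < 4 — true.
(d) south: |A| = 5, |A ∩ B| = 3; needs |A ∩ B| = 3 — true.
(e) central: |A| = 9, |A ∩ B| = 8; needs A ⊄ B (|A ∖ B| ≥ 1) — true.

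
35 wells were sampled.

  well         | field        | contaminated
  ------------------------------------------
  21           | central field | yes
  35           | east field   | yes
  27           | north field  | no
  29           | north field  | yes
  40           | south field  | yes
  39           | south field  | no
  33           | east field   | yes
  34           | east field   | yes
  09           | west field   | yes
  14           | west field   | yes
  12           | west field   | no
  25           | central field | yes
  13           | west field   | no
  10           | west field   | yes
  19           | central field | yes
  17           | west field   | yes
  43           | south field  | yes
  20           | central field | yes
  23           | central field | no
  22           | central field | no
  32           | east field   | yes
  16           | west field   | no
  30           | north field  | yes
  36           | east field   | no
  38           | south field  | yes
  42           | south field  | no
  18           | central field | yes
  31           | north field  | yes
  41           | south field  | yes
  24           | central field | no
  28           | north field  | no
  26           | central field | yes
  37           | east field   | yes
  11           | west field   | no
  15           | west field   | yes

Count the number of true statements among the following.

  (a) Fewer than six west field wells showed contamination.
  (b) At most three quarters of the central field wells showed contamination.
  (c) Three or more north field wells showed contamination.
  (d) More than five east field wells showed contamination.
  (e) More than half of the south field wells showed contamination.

4

(a) west field: |A| = 9, |A ∩ B| = 5; needs |A ∩ B| < 6 — true.
(b) central field: |A| = 9, |A ∩ B| = 6; needs |A ∩ B| / |A| ≤ 3/4 — true.
(c) north field: |A| = 5, |A ∩ B| = 3; needs |A ∩ B| ≥ 3 — true.
(d) east field: |A| = 6, |A ∩ B| = 5; needs |A ∩ B| > 5 — false.
(e) south field: |A| = 6, |A ∩ B| = 4; needs |A ∩ B| > |A ∖ B| — true.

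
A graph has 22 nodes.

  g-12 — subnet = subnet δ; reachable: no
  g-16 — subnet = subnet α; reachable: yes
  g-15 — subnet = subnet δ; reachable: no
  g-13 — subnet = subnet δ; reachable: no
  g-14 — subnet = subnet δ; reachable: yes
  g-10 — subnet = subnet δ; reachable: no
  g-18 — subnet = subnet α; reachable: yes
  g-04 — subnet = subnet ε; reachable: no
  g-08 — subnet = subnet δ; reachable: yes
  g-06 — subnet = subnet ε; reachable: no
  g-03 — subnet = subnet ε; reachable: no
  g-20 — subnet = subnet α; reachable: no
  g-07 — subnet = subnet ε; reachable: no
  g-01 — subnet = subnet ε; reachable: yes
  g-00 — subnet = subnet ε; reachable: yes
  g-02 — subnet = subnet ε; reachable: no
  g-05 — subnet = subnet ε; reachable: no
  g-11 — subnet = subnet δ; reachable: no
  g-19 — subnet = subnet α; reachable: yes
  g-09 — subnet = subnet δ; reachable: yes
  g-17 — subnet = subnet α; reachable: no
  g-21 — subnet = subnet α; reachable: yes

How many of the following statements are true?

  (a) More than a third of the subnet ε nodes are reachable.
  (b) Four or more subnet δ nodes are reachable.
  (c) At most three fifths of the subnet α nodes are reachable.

0

(a) subnet ε: |A| = 8, |A ∩ B| = 2; needs |A ∩ B| / |A| > 1/3 — false.
(b) subnet δ: |A| = 8, |A ∩ B| = 3; needs |A ∩ B| ≥ 4 — false.
(c) subnet α: |A| = 6, |A ∩ B| = 4; needs |A ∩ B| / |A| ≤ 3/5 — false.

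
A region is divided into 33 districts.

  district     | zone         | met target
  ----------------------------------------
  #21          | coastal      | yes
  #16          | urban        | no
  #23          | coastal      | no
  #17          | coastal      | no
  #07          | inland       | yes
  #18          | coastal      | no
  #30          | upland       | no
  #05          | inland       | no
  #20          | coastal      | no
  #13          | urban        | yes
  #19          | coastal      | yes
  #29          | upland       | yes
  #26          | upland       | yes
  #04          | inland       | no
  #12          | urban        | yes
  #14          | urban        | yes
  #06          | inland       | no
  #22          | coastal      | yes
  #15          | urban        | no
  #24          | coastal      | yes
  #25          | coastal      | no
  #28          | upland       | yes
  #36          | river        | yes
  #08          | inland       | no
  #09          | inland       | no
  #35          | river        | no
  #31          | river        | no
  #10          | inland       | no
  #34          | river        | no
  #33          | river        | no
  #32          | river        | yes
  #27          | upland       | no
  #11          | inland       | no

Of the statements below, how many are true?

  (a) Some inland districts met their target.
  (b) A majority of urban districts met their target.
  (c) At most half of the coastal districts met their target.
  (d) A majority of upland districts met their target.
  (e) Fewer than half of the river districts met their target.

(a) inland: |A| = 8, |A ∩ B| = 1; needs A ∩ B ≠ ∅ (|A ∩ B| ≥ 1) — true.
(b) urban: |A| = 5, |A ∩ B| = 3; needs |A ∩ B| > |A ∖ B| — true.
(c) coastal: |A| = 9, |A ∩ B| = 4; needs |A ∩ B| ≤ |A ∖ B| — true.
(d) upland: |A| = 5, |A ∩ B| = 3; needs |A ∩ B| > |A ∖ B| — true.
(e) river: |A| = 6, |A ∩ B| = 2; needs |A ∩ B| < |A ∖ B| — true.

5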